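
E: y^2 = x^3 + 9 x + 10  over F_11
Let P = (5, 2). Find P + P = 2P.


Doubling: s = (3 x1^2 + a) / (2 y1)
s = (3*5^2 + 9) / (2*2) mod 11 = 10
x3 = s^2 - 2 x1 mod 11 = 10^2 - 2*5 = 2
y3 = s (x1 - x3) - y1 mod 11 = 10 * (5 - 2) - 2 = 6

2P = (2, 6)


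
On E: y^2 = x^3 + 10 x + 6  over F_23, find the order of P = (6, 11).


Compute successive multiples of P until we hit O:
  1P = (6, 11)
  2P = (20, 8)
  3P = (15, 9)
  4P = (10, 18)
  5P = (0, 11)
  6P = (17, 12)
  7P = (4, 8)
  8P = (21, 1)
  ... (continuing to 20P)
  20P = O

ord(P) = 20


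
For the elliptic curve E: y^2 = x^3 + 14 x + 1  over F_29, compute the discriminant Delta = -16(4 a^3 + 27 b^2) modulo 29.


4 a^3 + 27 b^2 = 4*14^3 + 27*1^2 = 10976 + 27 = 11003
Delta = -16 * (11003) = -176048
Delta mod 29 = 11

Delta = 11 (mod 29)


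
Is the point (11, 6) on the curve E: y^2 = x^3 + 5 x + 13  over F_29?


Check whether y^2 = x^3 + 5 x + 13 (mod 29) for (x, y) = (11, 6).
LHS: y^2 = 6^2 mod 29 = 7
RHS: x^3 + 5 x + 13 = 11^3 + 5*11 + 13 mod 29 = 7
LHS = RHS

Yes, on the curve


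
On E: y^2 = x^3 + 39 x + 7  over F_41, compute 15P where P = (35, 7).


k = 15 = 1111_2 (binary, LSB first: 1111)
Double-and-add from P = (35, 7):
  bit 0 = 1: acc = O + (35, 7) = (35, 7)
  bit 1 = 1: acc = (35, 7) + (30, 25) = (7, 7)
  bit 2 = 1: acc = (7, 7) + (40, 34) = (15, 20)
  bit 3 = 1: acc = (15, 20) + (11, 2) = (25, 17)

15P = (25, 17)


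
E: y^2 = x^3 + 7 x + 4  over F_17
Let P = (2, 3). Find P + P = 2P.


Doubling: s = (3 x1^2 + a) / (2 y1)
s = (3*2^2 + 7) / (2*3) mod 17 = 6
x3 = s^2 - 2 x1 mod 17 = 6^2 - 2*2 = 15
y3 = s (x1 - x3) - y1 mod 17 = 6 * (2 - 15) - 3 = 4

2P = (15, 4)


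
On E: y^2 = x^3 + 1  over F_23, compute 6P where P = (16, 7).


k = 6 = 110_2 (binary, LSB first: 011)
Double-and-add from P = (16, 7):
  bit 0 = 0: acc unchanged = O
  bit 1 = 1: acc = O + (15, 15) = (15, 15)
  bit 2 = 1: acc = (15, 15) + (22, 0) = (15, 8)

6P = (15, 8)


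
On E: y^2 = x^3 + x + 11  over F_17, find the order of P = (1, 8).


Compute successive multiples of P until we hit O:
  1P = (1, 8)
  2P = (14, 10)
  3P = (15, 16)
  4P = (10, 16)
  5P = (7, 15)
  6P = (8, 15)
  7P = (9, 1)
  8P = (16, 3)
  ... (continuing to 20P)
  20P = O

ord(P) = 20


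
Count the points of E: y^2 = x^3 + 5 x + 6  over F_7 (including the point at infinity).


For each x in F_7, count y with y^2 = x^3 + 5 x + 6 mod 7:
  x = 5: RHS = 2, y in [3, 4]  -> 2 point(s)
  x = 6: RHS = 0, y in [0]  -> 1 point(s)
Affine points: 3. Add the point at infinity: total = 4.

#E(F_7) = 4


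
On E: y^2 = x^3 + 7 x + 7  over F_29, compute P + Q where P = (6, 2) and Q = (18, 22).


P != Q, so use the chord formula.
s = (y2 - y1) / (x2 - x1) = (20) / (12) mod 29 = 21
x3 = s^2 - x1 - x2 mod 29 = 21^2 - 6 - 18 = 11
y3 = s (x1 - x3) - y1 mod 29 = 21 * (6 - 11) - 2 = 9

P + Q = (11, 9)


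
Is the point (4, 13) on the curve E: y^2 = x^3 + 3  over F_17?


Check whether y^2 = x^3 + 0 x + 3 (mod 17) for (x, y) = (4, 13).
LHS: y^2 = 13^2 mod 17 = 16
RHS: x^3 + 0 x + 3 = 4^3 + 0*4 + 3 mod 17 = 16
LHS = RHS

Yes, on the curve


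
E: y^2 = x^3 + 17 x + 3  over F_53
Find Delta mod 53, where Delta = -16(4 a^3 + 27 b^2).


4 a^3 + 27 b^2 = 4*17^3 + 27*3^2 = 19652 + 243 = 19895
Delta = -16 * (19895) = -318320
Delta mod 53 = 51

Delta = 51 (mod 53)


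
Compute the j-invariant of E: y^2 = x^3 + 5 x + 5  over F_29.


Delta = -16(4 a^3 + 27 b^2) mod 29 = 21
-1728 * (4 a)^3 = -1728 * (4*5)^3 mod 29 = 10
j = 10 * 21^(-1) mod 29 = 6

j = 6 (mod 29)


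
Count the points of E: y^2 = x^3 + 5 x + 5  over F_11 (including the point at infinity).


For each x in F_11, count y with y^2 = x^3 + 5 x + 5 mod 11:
  x = 0: RHS = 5, y in [4, 7]  -> 2 point(s)
  x = 1: RHS = 0, y in [0]  -> 1 point(s)
  x = 2: RHS = 1, y in [1, 10]  -> 2 point(s)
  x = 3: RHS = 3, y in [5, 6]  -> 2 point(s)
  x = 4: RHS = 1, y in [1, 10]  -> 2 point(s)
  x = 5: RHS = 1, y in [1, 10]  -> 2 point(s)
  x = 6: RHS = 9, y in [3, 8]  -> 2 point(s)
  x = 7: RHS = 9, y in [3, 8]  -> 2 point(s)
  x = 9: RHS = 9, y in [3, 8]  -> 2 point(s)
Affine points: 17. Add the point at infinity: total = 18.

#E(F_11) = 18


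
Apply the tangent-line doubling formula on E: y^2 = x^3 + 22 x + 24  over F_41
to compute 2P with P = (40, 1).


Doubling: s = (3 x1^2 + a) / (2 y1)
s = (3*40^2 + 22) / (2*1) mod 41 = 33
x3 = s^2 - 2 x1 mod 41 = 33^2 - 2*40 = 25
y3 = s (x1 - x3) - y1 mod 41 = 33 * (40 - 25) - 1 = 2

2P = (25, 2)


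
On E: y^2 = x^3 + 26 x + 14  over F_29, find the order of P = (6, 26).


Compute successive multiples of P until we hit O:
  1P = (6, 26)
  2P = (26, 5)
  3P = (25, 7)
  4P = (28, 25)
  5P = (11, 23)
  6P = (17, 27)
  7P = (12, 13)
  8P = (2, 4)
  ... (continuing to 27P)
  27P = O

ord(P) = 27


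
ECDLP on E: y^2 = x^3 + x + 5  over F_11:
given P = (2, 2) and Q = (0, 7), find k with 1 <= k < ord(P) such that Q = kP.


Enumerate multiples of P until we hit Q = (0, 7):
  1P = (2, 2)
  2P = (10, 5)
  3P = (0, 7)
Match found at i = 3.

k = 3


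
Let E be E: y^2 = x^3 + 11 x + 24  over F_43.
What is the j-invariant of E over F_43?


Delta = -16(4 a^3 + 27 b^2) mod 43 = 8
-1728 * (4 a)^3 = -1728 * (4*11)^3 mod 43 = 35
j = 35 * 8^(-1) mod 43 = 42

j = 42 (mod 43)


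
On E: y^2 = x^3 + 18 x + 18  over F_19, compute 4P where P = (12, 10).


k = 4 = 100_2 (binary, LSB first: 001)
Double-and-add from P = (12, 10):
  bit 0 = 0: acc unchanged = O
  bit 1 = 0: acc unchanged = O
  bit 2 = 1: acc = O + (12, 10) = (12, 10)

4P = (12, 10)


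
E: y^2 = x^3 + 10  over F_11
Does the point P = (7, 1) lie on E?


Check whether y^2 = x^3 + 0 x + 10 (mod 11) for (x, y) = (7, 1).
LHS: y^2 = 1^2 mod 11 = 1
RHS: x^3 + 0 x + 10 = 7^3 + 0*7 + 10 mod 11 = 1
LHS = RHS

Yes, on the curve


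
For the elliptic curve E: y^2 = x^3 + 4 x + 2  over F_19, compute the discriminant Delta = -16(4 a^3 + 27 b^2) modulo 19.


4 a^3 + 27 b^2 = 4*4^3 + 27*2^2 = 256 + 108 = 364
Delta = -16 * (364) = -5824
Delta mod 19 = 9

Delta = 9 (mod 19)


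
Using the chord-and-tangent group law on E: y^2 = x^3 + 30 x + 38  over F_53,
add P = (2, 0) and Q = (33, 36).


P != Q, so use the chord formula.
s = (y2 - y1) / (x2 - x1) = (36) / (31) mod 53 = 8
x3 = s^2 - x1 - x2 mod 53 = 8^2 - 2 - 33 = 29
y3 = s (x1 - x3) - y1 mod 53 = 8 * (2 - 29) - 0 = 49

P + Q = (29, 49)


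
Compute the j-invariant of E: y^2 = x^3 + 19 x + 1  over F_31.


Delta = -16(4 a^3 + 27 b^2) mod 31 = 17
-1728 * (4 a)^3 = -1728 * (4*19)^3 mod 31 = 4
j = 4 * 17^(-1) mod 31 = 13

j = 13 (mod 31)


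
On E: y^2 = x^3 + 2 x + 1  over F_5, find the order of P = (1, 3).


Compute successive multiples of P until we hit O:
  1P = (1, 3)
  2P = (3, 2)
  3P = (0, 4)
  4P = (0, 1)
  5P = (3, 3)
  6P = (1, 2)
  7P = O

ord(P) = 7


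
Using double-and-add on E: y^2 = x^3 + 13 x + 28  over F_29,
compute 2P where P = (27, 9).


k = 2 = 10_2 (binary, LSB first: 01)
Double-and-add from P = (27, 9):
  bit 0 = 0: acc unchanged = O
  bit 1 = 1: acc = O + (13, 4) = (13, 4)

2P = (13, 4)


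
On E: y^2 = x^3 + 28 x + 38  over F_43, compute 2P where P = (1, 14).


Doubling: s = (3 x1^2 + a) / (2 y1)
s = (3*1^2 + 28) / (2*14) mod 43 = 18
x3 = s^2 - 2 x1 mod 43 = 18^2 - 2*1 = 21
y3 = s (x1 - x3) - y1 mod 43 = 18 * (1 - 21) - 14 = 13

2P = (21, 13)


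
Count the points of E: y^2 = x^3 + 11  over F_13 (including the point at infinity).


For each x in F_13, count y with y^2 = x^3 + 0 x + 11 mod 13:
  x = 1: RHS = 12, y in [5, 8]  -> 2 point(s)
  x = 3: RHS = 12, y in [5, 8]  -> 2 point(s)
  x = 4: RHS = 10, y in [6, 7]  -> 2 point(s)
  x = 7: RHS = 3, y in [4, 9]  -> 2 point(s)
  x = 8: RHS = 3, y in [4, 9]  -> 2 point(s)
  x = 9: RHS = 12, y in [5, 8]  -> 2 point(s)
  x = 10: RHS = 10, y in [6, 7]  -> 2 point(s)
  x = 11: RHS = 3, y in [4, 9]  -> 2 point(s)
  x = 12: RHS = 10, y in [6, 7]  -> 2 point(s)
Affine points: 18. Add the point at infinity: total = 19.

#E(F_13) = 19


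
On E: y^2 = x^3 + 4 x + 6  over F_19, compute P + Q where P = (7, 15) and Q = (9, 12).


P != Q, so use the chord formula.
s = (y2 - y1) / (x2 - x1) = (16) / (2) mod 19 = 8
x3 = s^2 - x1 - x2 mod 19 = 8^2 - 7 - 9 = 10
y3 = s (x1 - x3) - y1 mod 19 = 8 * (7 - 10) - 15 = 18

P + Q = (10, 18)


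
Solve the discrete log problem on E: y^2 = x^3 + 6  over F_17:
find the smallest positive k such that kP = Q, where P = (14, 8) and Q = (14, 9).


Enumerate multiples of P until we hit Q = (14, 9):
  1P = (14, 8)
  2P = (4, 11)
  3P = (3, 4)
  4P = (8, 5)
  5P = (8, 12)
  6P = (3, 13)
  7P = (4, 6)
  8P = (14, 9)
Match found at i = 8.

k = 8


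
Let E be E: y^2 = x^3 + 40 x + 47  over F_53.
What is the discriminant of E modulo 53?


4 a^3 + 27 b^2 = 4*40^3 + 27*47^2 = 256000 + 59643 = 315643
Delta = -16 * (315643) = -5050288
Delta mod 53 = 29

Delta = 29 (mod 53)


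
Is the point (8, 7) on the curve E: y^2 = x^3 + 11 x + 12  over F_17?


Check whether y^2 = x^3 + 11 x + 12 (mod 17) for (x, y) = (8, 7).
LHS: y^2 = 7^2 mod 17 = 15
RHS: x^3 + 11 x + 12 = 8^3 + 11*8 + 12 mod 17 = 0
LHS != RHS

No, not on the curve


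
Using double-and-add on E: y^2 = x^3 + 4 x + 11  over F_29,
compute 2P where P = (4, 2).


k = 2 = 10_2 (binary, LSB first: 01)
Double-and-add from P = (4, 2):
  bit 0 = 0: acc unchanged = O
  bit 1 = 1: acc = O + (16, 16) = (16, 16)

2P = (16, 16)


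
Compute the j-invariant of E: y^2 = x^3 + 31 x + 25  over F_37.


Delta = -16(4 a^3 + 27 b^2) mod 37 = 12
-1728 * (4 a)^3 = -1728 * (4*31)^3 mod 37 = 6
j = 6 * 12^(-1) mod 37 = 19

j = 19 (mod 37)


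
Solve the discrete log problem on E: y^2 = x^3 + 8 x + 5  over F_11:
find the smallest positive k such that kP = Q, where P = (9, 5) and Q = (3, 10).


Enumerate multiples of P until we hit Q = (3, 10):
  1P = (9, 5)
  2P = (8, 8)
  3P = (3, 10)
Match found at i = 3.

k = 3


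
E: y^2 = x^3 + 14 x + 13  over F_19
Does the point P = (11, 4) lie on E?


Check whether y^2 = x^3 + 14 x + 13 (mod 19) for (x, y) = (11, 4).
LHS: y^2 = 4^2 mod 19 = 16
RHS: x^3 + 14 x + 13 = 11^3 + 14*11 + 13 mod 19 = 16
LHS = RHS

Yes, on the curve


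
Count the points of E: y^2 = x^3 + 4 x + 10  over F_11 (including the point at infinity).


For each x in F_11, count y with y^2 = x^3 + 4 x + 10 mod 11:
  x = 1: RHS = 4, y in [2, 9]  -> 2 point(s)
  x = 2: RHS = 4, y in [2, 9]  -> 2 point(s)
  x = 3: RHS = 5, y in [4, 7]  -> 2 point(s)
  x = 5: RHS = 1, y in [1, 10]  -> 2 point(s)
  x = 8: RHS = 4, y in [2, 9]  -> 2 point(s)
  x = 9: RHS = 5, y in [4, 7]  -> 2 point(s)
  x = 10: RHS = 5, y in [4, 7]  -> 2 point(s)
Affine points: 14. Add the point at infinity: total = 15.

#E(F_11) = 15


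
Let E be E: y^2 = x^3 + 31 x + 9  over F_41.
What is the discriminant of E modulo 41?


4 a^3 + 27 b^2 = 4*31^3 + 27*9^2 = 119164 + 2187 = 121351
Delta = -16 * (121351) = -1941616
Delta mod 41 = 21

Delta = 21 (mod 41)


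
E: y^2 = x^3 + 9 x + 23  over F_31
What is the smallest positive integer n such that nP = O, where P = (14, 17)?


Compute successive multiples of P until we hit O:
  1P = (14, 17)
  2P = (17, 6)
  3P = (10, 20)
  4P = (25, 30)
  5P = (8, 7)
  6P = (29, 20)
  7P = (24, 12)
  8P = (1, 23)
  ... (continuing to 40P)
  40P = O

ord(P) = 40


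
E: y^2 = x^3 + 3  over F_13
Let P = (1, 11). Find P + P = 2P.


Doubling: s = (3 x1^2 + a) / (2 y1)
s = (3*1^2 + 0) / (2*11) mod 13 = 9
x3 = s^2 - 2 x1 mod 13 = 9^2 - 2*1 = 1
y3 = s (x1 - x3) - y1 mod 13 = 9 * (1 - 1) - 11 = 2

2P = (1, 2)


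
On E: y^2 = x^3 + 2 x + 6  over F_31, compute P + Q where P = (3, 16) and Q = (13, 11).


P != Q, so use the chord formula.
s = (y2 - y1) / (x2 - x1) = (26) / (10) mod 31 = 15
x3 = s^2 - x1 - x2 mod 31 = 15^2 - 3 - 13 = 23
y3 = s (x1 - x3) - y1 mod 31 = 15 * (3 - 23) - 16 = 25

P + Q = (23, 25)


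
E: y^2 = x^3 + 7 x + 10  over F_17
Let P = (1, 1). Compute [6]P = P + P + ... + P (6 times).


k = 6 = 110_2 (binary, LSB first: 011)
Double-and-add from P = (1, 1):
  bit 0 = 0: acc unchanged = O
  bit 1 = 1: acc = O + (6, 8) = (6, 8)
  bit 2 = 1: acc = (6, 8) + (4, 0) = (6, 9)

6P = (6, 9)


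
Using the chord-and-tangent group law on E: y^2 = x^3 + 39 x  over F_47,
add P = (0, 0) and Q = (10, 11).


P != Q, so use the chord formula.
s = (y2 - y1) / (x2 - x1) = (11) / (10) mod 47 = 34
x3 = s^2 - x1 - x2 mod 47 = 34^2 - 0 - 10 = 18
y3 = s (x1 - x3) - y1 mod 47 = 34 * (0 - 18) - 0 = 46

P + Q = (18, 46)


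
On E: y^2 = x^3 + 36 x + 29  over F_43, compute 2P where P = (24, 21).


Doubling: s = (3 x1^2 + a) / (2 y1)
s = (3*24^2 + 36) / (2*21) mod 43 = 42
x3 = s^2 - 2 x1 mod 43 = 42^2 - 2*24 = 39
y3 = s (x1 - x3) - y1 mod 43 = 42 * (24 - 39) - 21 = 37

2P = (39, 37)


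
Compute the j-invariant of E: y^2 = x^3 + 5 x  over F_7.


Delta = -16(4 a^3 + 27 b^2) mod 7 = 1
-1728 * (4 a)^3 = -1728 * (4*5)^3 mod 7 = 6
j = 6 * 1^(-1) mod 7 = 6

j = 6 (mod 7)


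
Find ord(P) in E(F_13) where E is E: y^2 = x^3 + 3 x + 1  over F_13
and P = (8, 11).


Compute successive multiples of P until we hit O:
  1P = (8, 11)
  2P = (10, 2)
  3P = (12, 7)
  4P = (7, 1)
  5P = (7, 12)
  6P = (12, 6)
  7P = (10, 11)
  8P = (8, 2)
  ... (continuing to 9P)
  9P = O

ord(P) = 9


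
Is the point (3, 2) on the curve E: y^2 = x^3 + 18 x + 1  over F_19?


Check whether y^2 = x^3 + 18 x + 1 (mod 19) for (x, y) = (3, 2).
LHS: y^2 = 2^2 mod 19 = 4
RHS: x^3 + 18 x + 1 = 3^3 + 18*3 + 1 mod 19 = 6
LHS != RHS

No, not on the curve


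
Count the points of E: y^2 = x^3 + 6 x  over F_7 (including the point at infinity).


For each x in F_7, count y with y^2 = x^3 + 6 x + 0 mod 7:
  x = 0: RHS = 0, y in [0]  -> 1 point(s)
  x = 1: RHS = 0, y in [0]  -> 1 point(s)
  x = 4: RHS = 4, y in [2, 5]  -> 2 point(s)
  x = 5: RHS = 1, y in [1, 6]  -> 2 point(s)
  x = 6: RHS = 0, y in [0]  -> 1 point(s)
Affine points: 7. Add the point at infinity: total = 8.

#E(F_7) = 8


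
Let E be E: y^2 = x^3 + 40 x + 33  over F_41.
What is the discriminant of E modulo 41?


4 a^3 + 27 b^2 = 4*40^3 + 27*33^2 = 256000 + 29403 = 285403
Delta = -16 * (285403) = -4566448
Delta mod 41 = 9

Delta = 9 (mod 41)


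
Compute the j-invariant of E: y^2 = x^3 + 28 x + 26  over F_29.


Delta = -16(4 a^3 + 27 b^2) mod 29 = 4
-1728 * (4 a)^3 = -1728 * (4*28)^3 mod 29 = 15
j = 15 * 4^(-1) mod 29 = 11

j = 11 (mod 29)


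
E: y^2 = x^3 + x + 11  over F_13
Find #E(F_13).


For each x in F_13, count y with y^2 = x^3 + 1 x + 11 mod 13:
  x = 1: RHS = 0, y in [0]  -> 1 point(s)
  x = 4: RHS = 1, y in [1, 12]  -> 2 point(s)
  x = 6: RHS = 12, y in [5, 8]  -> 2 point(s)
  x = 7: RHS = 10, y in [6, 7]  -> 2 point(s)
  x = 11: RHS = 1, y in [1, 12]  -> 2 point(s)
  x = 12: RHS = 9, y in [3, 10]  -> 2 point(s)
Affine points: 11. Add the point at infinity: total = 12.

#E(F_13) = 12


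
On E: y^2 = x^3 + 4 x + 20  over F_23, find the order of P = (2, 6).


Compute successive multiples of P until we hit O:
  1P = (2, 6)
  2P = (8, 9)
  3P = (19, 20)
  4P = (10, 5)
  5P = (20, 2)
  6P = (9, 16)
  7P = (7, 0)
  8P = (9, 7)
  ... (continuing to 14P)
  14P = O

ord(P) = 14


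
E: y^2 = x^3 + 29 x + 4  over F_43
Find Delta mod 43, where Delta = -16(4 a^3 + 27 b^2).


4 a^3 + 27 b^2 = 4*29^3 + 27*4^2 = 97556 + 432 = 97988
Delta = -16 * (97988) = -1567808
Delta mod 43 = 15

Delta = 15 (mod 43)


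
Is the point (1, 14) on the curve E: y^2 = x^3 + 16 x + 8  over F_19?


Check whether y^2 = x^3 + 16 x + 8 (mod 19) for (x, y) = (1, 14).
LHS: y^2 = 14^2 mod 19 = 6
RHS: x^3 + 16 x + 8 = 1^3 + 16*1 + 8 mod 19 = 6
LHS = RHS

Yes, on the curve


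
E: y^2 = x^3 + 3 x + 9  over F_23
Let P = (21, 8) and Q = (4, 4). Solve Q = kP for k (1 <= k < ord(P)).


Enumerate multiples of P until we hit Q = (4, 4):
  1P = (21, 8)
  2P = (10, 21)
  3P = (1, 6)
  4P = (4, 19)
  5P = (2, 0)
  6P = (4, 4)
Match found at i = 6.

k = 6


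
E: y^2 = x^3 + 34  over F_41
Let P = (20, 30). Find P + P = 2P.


Doubling: s = (3 x1^2 + a) / (2 y1)
s = (3*20^2 + 0) / (2*30) mod 41 = 20
x3 = s^2 - 2 x1 mod 41 = 20^2 - 2*20 = 32
y3 = s (x1 - x3) - y1 mod 41 = 20 * (20 - 32) - 30 = 17

2P = (32, 17)


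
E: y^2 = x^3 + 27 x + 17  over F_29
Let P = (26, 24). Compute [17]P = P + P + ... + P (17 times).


k = 17 = 10001_2 (binary, LSB first: 10001)
Double-and-add from P = (26, 24):
  bit 0 = 1: acc = O + (26, 24) = (26, 24)
  bit 1 = 0: acc unchanged = (26, 24)
  bit 2 = 0: acc unchanged = (26, 24)
  bit 3 = 0: acc unchanged = (26, 24)
  bit 4 = 1: acc = (26, 24) + (22, 6) = (23, 4)

17P = (23, 4)


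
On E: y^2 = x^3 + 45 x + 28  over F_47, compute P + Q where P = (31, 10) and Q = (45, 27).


P != Q, so use the chord formula.
s = (y2 - y1) / (x2 - x1) = (17) / (14) mod 47 = 18
x3 = s^2 - x1 - x2 mod 47 = 18^2 - 31 - 45 = 13
y3 = s (x1 - x3) - y1 mod 47 = 18 * (31 - 13) - 10 = 32

P + Q = (13, 32)


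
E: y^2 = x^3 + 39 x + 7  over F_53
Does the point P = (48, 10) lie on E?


Check whether y^2 = x^3 + 39 x + 7 (mod 53) for (x, y) = (48, 10).
LHS: y^2 = 10^2 mod 53 = 47
RHS: x^3 + 39 x + 7 = 48^3 + 39*48 + 7 mod 53 = 5
LHS != RHS

No, not on the curve


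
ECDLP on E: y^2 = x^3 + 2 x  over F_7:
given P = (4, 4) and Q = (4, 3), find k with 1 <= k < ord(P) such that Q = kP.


Enumerate multiples of P until we hit Q = (4, 3):
  1P = (4, 4)
  2P = (0, 0)
  3P = (4, 3)
Match found at i = 3.

k = 3


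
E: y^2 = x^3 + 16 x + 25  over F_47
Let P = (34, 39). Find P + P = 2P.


Doubling: s = (3 x1^2 + a) / (2 y1)
s = (3*34^2 + 16) / (2*39) mod 47 = 29
x3 = s^2 - 2 x1 mod 47 = 29^2 - 2*34 = 21
y3 = s (x1 - x3) - y1 mod 47 = 29 * (34 - 21) - 39 = 9

2P = (21, 9)


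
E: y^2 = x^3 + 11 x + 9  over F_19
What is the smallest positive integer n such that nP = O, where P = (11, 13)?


Compute successive multiples of P until we hit O:
  1P = (11, 13)
  2P = (2, 1)
  3P = (12, 11)
  4P = (0, 3)
  5P = (6, 14)
  6P = (18, 15)
  7P = (18, 4)
  8P = (6, 5)
  ... (continuing to 13P)
  13P = O

ord(P) = 13


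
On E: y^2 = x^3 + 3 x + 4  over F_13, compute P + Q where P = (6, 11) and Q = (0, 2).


P != Q, so use the chord formula.
s = (y2 - y1) / (x2 - x1) = (4) / (7) mod 13 = 8
x3 = s^2 - x1 - x2 mod 13 = 8^2 - 6 - 0 = 6
y3 = s (x1 - x3) - y1 mod 13 = 8 * (6 - 6) - 11 = 2

P + Q = (6, 2)


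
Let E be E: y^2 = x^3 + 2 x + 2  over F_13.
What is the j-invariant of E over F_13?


Delta = -16(4 a^3 + 27 b^2) mod 13 = 9
-1728 * (4 a)^3 = -1728 * (4*2)^3 mod 13 = 5
j = 5 * 9^(-1) mod 13 = 2

j = 2 (mod 13)


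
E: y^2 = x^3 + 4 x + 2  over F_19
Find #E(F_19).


For each x in F_19, count y with y^2 = x^3 + 4 x + 2 mod 19:
  x = 1: RHS = 7, y in [8, 11]  -> 2 point(s)
  x = 4: RHS = 6, y in [5, 14]  -> 2 point(s)
  x = 9: RHS = 7, y in [8, 11]  -> 2 point(s)
  x = 10: RHS = 16, y in [4, 15]  -> 2 point(s)
  x = 11: RHS = 9, y in [3, 16]  -> 2 point(s)
  x = 12: RHS = 11, y in [7, 12]  -> 2 point(s)
  x = 13: RHS = 9, y in [3, 16]  -> 2 point(s)
  x = 14: RHS = 9, y in [3, 16]  -> 2 point(s)
  x = 15: RHS = 17, y in [6, 13]  -> 2 point(s)
  x = 16: RHS = 1, y in [1, 18]  -> 2 point(s)
  x = 17: RHS = 5, y in [9, 10]  -> 2 point(s)
  x = 18: RHS = 16, y in [4, 15]  -> 2 point(s)
Affine points: 24. Add the point at infinity: total = 25.

#E(F_19) = 25


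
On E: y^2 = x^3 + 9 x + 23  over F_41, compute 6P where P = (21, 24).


k = 6 = 110_2 (binary, LSB first: 011)
Double-and-add from P = (21, 24):
  bit 0 = 0: acc unchanged = O
  bit 1 = 1: acc = O + (8, 19) = (8, 19)
  bit 2 = 1: acc = (8, 19) + (4, 0) = (8, 22)

6P = (8, 22)


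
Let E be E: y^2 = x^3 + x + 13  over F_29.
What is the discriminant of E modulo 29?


4 a^3 + 27 b^2 = 4*1^3 + 27*13^2 = 4 + 4563 = 4567
Delta = -16 * (4567) = -73072
Delta mod 29 = 8

Delta = 8 (mod 29)


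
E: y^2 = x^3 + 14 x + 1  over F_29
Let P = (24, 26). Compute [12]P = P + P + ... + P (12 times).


k = 12 = 1100_2 (binary, LSB first: 0011)
Double-and-add from P = (24, 26):
  bit 0 = 0: acc unchanged = O
  bit 1 = 0: acc unchanged = O
  bit 2 = 1: acc = O + (11, 6) = (11, 6)
  bit 3 = 1: acc = (11, 6) + (7, 23) = (20, 25)

12P = (20, 25)


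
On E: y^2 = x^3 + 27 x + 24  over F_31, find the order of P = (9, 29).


Compute successive multiples of P until we hit O:
  1P = (9, 29)
  2P = (20, 16)
  3P = (18, 7)
  4P = (5, 6)
  5P = (21, 26)
  6P = (3, 16)
  7P = (28, 28)
  8P = (8, 15)
  ... (continuing to 33P)
  33P = O

ord(P) = 33


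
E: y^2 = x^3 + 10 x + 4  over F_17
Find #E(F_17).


For each x in F_17, count y with y^2 = x^3 + 10 x + 4 mod 17:
  x = 0: RHS = 4, y in [2, 15]  -> 2 point(s)
  x = 1: RHS = 15, y in [7, 10]  -> 2 point(s)
  x = 2: RHS = 15, y in [7, 10]  -> 2 point(s)
  x = 5: RHS = 9, y in [3, 14]  -> 2 point(s)
  x = 6: RHS = 8, y in [5, 12]  -> 2 point(s)
  x = 7: RHS = 9, y in [3, 14]  -> 2 point(s)
  x = 8: RHS = 1, y in [1, 16]  -> 2 point(s)
  x = 10: RHS = 16, y in [4, 13]  -> 2 point(s)
  x = 11: RHS = 0, y in [0]  -> 1 point(s)
  x = 12: RHS = 16, y in [4, 13]  -> 2 point(s)
  x = 13: RHS = 2, y in [6, 11]  -> 2 point(s)
  x = 14: RHS = 15, y in [7, 10]  -> 2 point(s)
Affine points: 23. Add the point at infinity: total = 24.

#E(F_17) = 24


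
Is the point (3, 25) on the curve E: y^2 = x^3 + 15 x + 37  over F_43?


Check whether y^2 = x^3 + 15 x + 37 (mod 43) for (x, y) = (3, 25).
LHS: y^2 = 25^2 mod 43 = 23
RHS: x^3 + 15 x + 37 = 3^3 + 15*3 + 37 mod 43 = 23
LHS = RHS

Yes, on the curve


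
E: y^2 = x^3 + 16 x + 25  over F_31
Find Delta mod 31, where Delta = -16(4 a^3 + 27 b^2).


4 a^3 + 27 b^2 = 4*16^3 + 27*25^2 = 16384 + 16875 = 33259
Delta = -16 * (33259) = -532144
Delta mod 31 = 2

Delta = 2 (mod 31)


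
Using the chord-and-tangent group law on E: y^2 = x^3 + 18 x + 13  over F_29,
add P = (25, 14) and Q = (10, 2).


P != Q, so use the chord formula.
s = (y2 - y1) / (x2 - x1) = (17) / (14) mod 29 = 24
x3 = s^2 - x1 - x2 mod 29 = 24^2 - 25 - 10 = 19
y3 = s (x1 - x3) - y1 mod 29 = 24 * (25 - 19) - 14 = 14

P + Q = (19, 14)


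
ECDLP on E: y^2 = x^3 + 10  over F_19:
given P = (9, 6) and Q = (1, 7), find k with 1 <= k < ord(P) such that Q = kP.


Enumerate multiples of P until we hit Q = (1, 7):
  1P = (9, 6)
  2P = (18, 16)
  3P = (12, 16)
  4P = (7, 7)
  5P = (8, 3)
  6P = (11, 7)
  7P = (4, 6)
  8P = (6, 13)
  9P = (1, 7)
Match found at i = 9.

k = 9


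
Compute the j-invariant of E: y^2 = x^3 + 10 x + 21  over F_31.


Delta = -16(4 a^3 + 27 b^2) mod 31 = 29
-1728 * (4 a)^3 = -1728 * (4*10)^3 mod 31 = 4
j = 4 * 29^(-1) mod 31 = 29

j = 29 (mod 31)


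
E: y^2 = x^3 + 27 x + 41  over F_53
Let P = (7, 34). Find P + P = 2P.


Doubling: s = (3 x1^2 + a) / (2 y1)
s = (3*7^2 + 27) / (2*34) mod 53 = 1
x3 = s^2 - 2 x1 mod 53 = 1^2 - 2*7 = 40
y3 = s (x1 - x3) - y1 mod 53 = 1 * (7 - 40) - 34 = 39

2P = (40, 39)


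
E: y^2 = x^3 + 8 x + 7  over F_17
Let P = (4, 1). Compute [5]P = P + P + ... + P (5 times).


k = 5 = 101_2 (binary, LSB first: 101)
Double-and-add from P = (4, 1):
  bit 0 = 1: acc = O + (4, 1) = (4, 1)
  bit 1 = 0: acc unchanged = (4, 1)
  bit 2 = 1: acc = (4, 1) + (13, 8) = (9, 14)

5P = (9, 14)


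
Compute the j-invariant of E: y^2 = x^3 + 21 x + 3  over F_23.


Delta = -16(4 a^3 + 27 b^2) mod 23 = 5
-1728 * (4 a)^3 = -1728 * (4*21)^3 mod 23 = 18
j = 18 * 5^(-1) mod 23 = 22

j = 22 (mod 23)


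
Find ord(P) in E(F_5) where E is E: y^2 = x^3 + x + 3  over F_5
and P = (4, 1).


Compute successive multiples of P until we hit O:
  1P = (4, 1)
  2P = (1, 0)
  3P = (4, 4)
  4P = O

ord(P) = 4


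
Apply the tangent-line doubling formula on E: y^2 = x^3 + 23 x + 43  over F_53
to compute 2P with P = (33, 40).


Doubling: s = (3 x1^2 + a) / (2 y1)
s = (3*33^2 + 23) / (2*40) mod 53 = 8
x3 = s^2 - 2 x1 mod 53 = 8^2 - 2*33 = 51
y3 = s (x1 - x3) - y1 mod 53 = 8 * (33 - 51) - 40 = 28

2P = (51, 28)


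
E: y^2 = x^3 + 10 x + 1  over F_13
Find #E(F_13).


For each x in F_13, count y with y^2 = x^3 + 10 x + 1 mod 13:
  x = 0: RHS = 1, y in [1, 12]  -> 2 point(s)
  x = 1: RHS = 12, y in [5, 8]  -> 2 point(s)
  x = 2: RHS = 3, y in [4, 9]  -> 2 point(s)
  x = 4: RHS = 1, y in [1, 12]  -> 2 point(s)
  x = 6: RHS = 4, y in [2, 11]  -> 2 point(s)
  x = 9: RHS = 1, y in [1, 12]  -> 2 point(s)
  x = 10: RHS = 9, y in [3, 10]  -> 2 point(s)
  x = 11: RHS = 12, y in [5, 8]  -> 2 point(s)
  x = 12: RHS = 3, y in [4, 9]  -> 2 point(s)
Affine points: 18. Add the point at infinity: total = 19.

#E(F_13) = 19


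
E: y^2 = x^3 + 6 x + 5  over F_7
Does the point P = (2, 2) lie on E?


Check whether y^2 = x^3 + 6 x + 5 (mod 7) for (x, y) = (2, 2).
LHS: y^2 = 2^2 mod 7 = 4
RHS: x^3 + 6 x + 5 = 2^3 + 6*2 + 5 mod 7 = 4
LHS = RHS

Yes, on the curve


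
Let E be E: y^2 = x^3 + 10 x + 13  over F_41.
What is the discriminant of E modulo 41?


4 a^3 + 27 b^2 = 4*10^3 + 27*13^2 = 4000 + 4563 = 8563
Delta = -16 * (8563) = -137008
Delta mod 41 = 14

Delta = 14 (mod 41)


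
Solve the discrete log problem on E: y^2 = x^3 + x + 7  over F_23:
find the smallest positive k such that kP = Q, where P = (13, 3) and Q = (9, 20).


Enumerate multiples of P until we hit Q = (9, 20):
  1P = (13, 3)
  2P = (15, 4)
  3P = (1, 3)
  4P = (9, 20)
Match found at i = 4.

k = 4


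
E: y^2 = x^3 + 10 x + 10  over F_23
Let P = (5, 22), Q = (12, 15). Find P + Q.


P != Q, so use the chord formula.
s = (y2 - y1) / (x2 - x1) = (16) / (7) mod 23 = 22
x3 = s^2 - x1 - x2 mod 23 = 22^2 - 5 - 12 = 7
y3 = s (x1 - x3) - y1 mod 23 = 22 * (5 - 7) - 22 = 3

P + Q = (7, 3)


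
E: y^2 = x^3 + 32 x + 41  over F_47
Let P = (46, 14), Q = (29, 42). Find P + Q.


P != Q, so use the chord formula.
s = (y2 - y1) / (x2 - x1) = (28) / (30) mod 47 = 26
x3 = s^2 - x1 - x2 mod 47 = 26^2 - 46 - 29 = 37
y3 = s (x1 - x3) - y1 mod 47 = 26 * (46 - 37) - 14 = 32

P + Q = (37, 32)


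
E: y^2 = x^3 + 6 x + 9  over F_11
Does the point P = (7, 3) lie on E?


Check whether y^2 = x^3 + 6 x + 9 (mod 11) for (x, y) = (7, 3).
LHS: y^2 = 3^2 mod 11 = 9
RHS: x^3 + 6 x + 9 = 7^3 + 6*7 + 9 mod 11 = 9
LHS = RHS

Yes, on the curve


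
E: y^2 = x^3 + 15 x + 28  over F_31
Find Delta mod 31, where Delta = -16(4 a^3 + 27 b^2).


4 a^3 + 27 b^2 = 4*15^3 + 27*28^2 = 13500 + 21168 = 34668
Delta = -16 * (34668) = -554688
Delta mod 31 = 26

Delta = 26 (mod 31)


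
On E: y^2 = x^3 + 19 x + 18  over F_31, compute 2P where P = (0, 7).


Doubling: s = (3 x1^2 + a) / (2 y1)
s = (3*0^2 + 19) / (2*7) mod 31 = 8
x3 = s^2 - 2 x1 mod 31 = 8^2 - 2*0 = 2
y3 = s (x1 - x3) - y1 mod 31 = 8 * (0 - 2) - 7 = 8

2P = (2, 8)


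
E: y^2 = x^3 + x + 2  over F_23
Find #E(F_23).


For each x in F_23, count y with y^2 = x^3 + 1 x + 2 mod 23:
  x = 0: RHS = 2, y in [5, 18]  -> 2 point(s)
  x = 1: RHS = 4, y in [2, 21]  -> 2 point(s)
  x = 2: RHS = 12, y in [9, 14]  -> 2 point(s)
  x = 3: RHS = 9, y in [3, 20]  -> 2 point(s)
  x = 4: RHS = 1, y in [1, 22]  -> 2 point(s)
  x = 8: RHS = 16, y in [4, 19]  -> 2 point(s)
  x = 9: RHS = 4, y in [2, 21]  -> 2 point(s)
  x = 10: RHS = 0, y in [0]  -> 1 point(s)
  x = 13: RHS = 4, y in [2, 21]  -> 2 point(s)
  x = 14: RHS = 0, y in [0]  -> 1 point(s)
  x = 19: RHS = 3, y in [7, 16]  -> 2 point(s)
  x = 20: RHS = 18, y in [8, 15]  -> 2 point(s)
  x = 22: RHS = 0, y in [0]  -> 1 point(s)
Affine points: 23. Add the point at infinity: total = 24.

#E(F_23) = 24


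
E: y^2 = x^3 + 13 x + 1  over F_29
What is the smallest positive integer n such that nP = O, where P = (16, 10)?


Compute successive multiples of P until we hit O:
  1P = (16, 10)
  2P = (6, 18)
  3P = (3, 26)
  4P = (11, 24)
  5P = (11, 5)
  6P = (3, 3)
  7P = (6, 11)
  8P = (16, 19)
  ... (continuing to 9P)
  9P = O

ord(P) = 9


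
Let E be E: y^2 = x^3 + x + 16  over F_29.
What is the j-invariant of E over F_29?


Delta = -16(4 a^3 + 27 b^2) mod 29 = 8
-1728 * (4 a)^3 = -1728 * (4*1)^3 mod 29 = 14
j = 14 * 8^(-1) mod 29 = 9

j = 9 (mod 29)


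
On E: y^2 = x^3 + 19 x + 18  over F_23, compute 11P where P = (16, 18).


k = 11 = 1011_2 (binary, LSB first: 1101)
Double-and-add from P = (16, 18):
  bit 0 = 1: acc = O + (16, 18) = (16, 18)
  bit 1 = 1: acc = (16, 18) + (20, 7) = (19, 19)
  bit 2 = 0: acc unchanged = (19, 19)
  bit 3 = 1: acc = (19, 19) + (0, 15) = (5, 13)

11P = (5, 13)


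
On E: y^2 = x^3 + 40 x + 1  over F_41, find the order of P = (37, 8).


Compute successive multiples of P until we hit O:
  1P = (37, 8)
  2P = (28, 21)
  3P = (12, 6)
  4P = (17, 10)
  5P = (3, 5)
  6P = (38, 10)
  7P = (11, 3)
  8P = (25, 29)
  ... (continuing to 51P)
  51P = O

ord(P) = 51


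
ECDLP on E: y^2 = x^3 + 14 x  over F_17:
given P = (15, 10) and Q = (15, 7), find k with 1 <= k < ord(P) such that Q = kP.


Enumerate multiples of P until we hit Q = (15, 7):
  1P = (15, 10)
  2P = (13, 13)
  3P = (4, 16)
  4P = (16, 6)
  5P = (2, 6)
  6P = (1, 10)
  7P = (1, 7)
  8P = (2, 11)
  9P = (16, 11)
  10P = (4, 1)
  11P = (13, 4)
  12P = (15, 7)
Match found at i = 12.

k = 12


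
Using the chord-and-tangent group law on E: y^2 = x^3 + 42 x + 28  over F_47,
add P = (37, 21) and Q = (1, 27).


P != Q, so use the chord formula.
s = (y2 - y1) / (x2 - x1) = (6) / (11) mod 47 = 39
x3 = s^2 - x1 - x2 mod 47 = 39^2 - 37 - 1 = 26
y3 = s (x1 - x3) - y1 mod 47 = 39 * (37 - 26) - 21 = 32

P + Q = (26, 32)


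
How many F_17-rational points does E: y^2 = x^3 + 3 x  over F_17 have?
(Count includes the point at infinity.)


For each x in F_17, count y with y^2 = x^3 + 3 x + 0 mod 17:
  x = 0: RHS = 0, y in [0]  -> 1 point(s)
  x = 1: RHS = 4, y in [2, 15]  -> 2 point(s)
  x = 3: RHS = 2, y in [6, 11]  -> 2 point(s)
  x = 4: RHS = 8, y in [5, 12]  -> 2 point(s)
  x = 5: RHS = 4, y in [2, 15]  -> 2 point(s)
  x = 6: RHS = 13, y in [8, 9]  -> 2 point(s)
  x = 8: RHS = 9, y in [3, 14]  -> 2 point(s)
  x = 9: RHS = 8, y in [5, 12]  -> 2 point(s)
  x = 11: RHS = 4, y in [2, 15]  -> 2 point(s)
  x = 12: RHS = 13, y in [8, 9]  -> 2 point(s)
  x = 13: RHS = 9, y in [3, 14]  -> 2 point(s)
  x = 14: RHS = 15, y in [7, 10]  -> 2 point(s)
  x = 16: RHS = 13, y in [8, 9]  -> 2 point(s)
Affine points: 25. Add the point at infinity: total = 26.

#E(F_17) = 26


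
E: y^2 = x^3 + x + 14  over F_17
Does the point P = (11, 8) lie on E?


Check whether y^2 = x^3 + 1 x + 14 (mod 17) for (x, y) = (11, 8).
LHS: y^2 = 8^2 mod 17 = 13
RHS: x^3 + 1 x + 14 = 11^3 + 1*11 + 14 mod 17 = 13
LHS = RHS

Yes, on the curve


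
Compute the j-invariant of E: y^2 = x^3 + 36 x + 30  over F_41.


Delta = -16(4 a^3 + 27 b^2) mod 41 = 8
-1728 * (4 a)^3 = -1728 * (4*36)^3 mod 41 = 30
j = 30 * 8^(-1) mod 41 = 14

j = 14 (mod 41)


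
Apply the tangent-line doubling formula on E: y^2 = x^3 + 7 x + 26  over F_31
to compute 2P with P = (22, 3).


Doubling: s = (3 x1^2 + a) / (2 y1)
s = (3*22^2 + 7) / (2*3) mod 31 = 21
x3 = s^2 - 2 x1 mod 31 = 21^2 - 2*22 = 25
y3 = s (x1 - x3) - y1 mod 31 = 21 * (22 - 25) - 3 = 27

2P = (25, 27)


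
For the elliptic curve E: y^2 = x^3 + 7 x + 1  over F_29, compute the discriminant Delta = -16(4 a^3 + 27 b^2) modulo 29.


4 a^3 + 27 b^2 = 4*7^3 + 27*1^2 = 1372 + 27 = 1399
Delta = -16 * (1399) = -22384
Delta mod 29 = 4

Delta = 4 (mod 29)


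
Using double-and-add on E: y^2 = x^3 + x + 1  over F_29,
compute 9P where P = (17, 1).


k = 9 = 1001_2 (binary, LSB first: 1001)
Double-and-add from P = (17, 1):
  bit 0 = 1: acc = O + (17, 1) = (17, 1)
  bit 1 = 0: acc unchanged = (17, 1)
  bit 2 = 0: acc unchanged = (17, 1)
  bit 3 = 1: acc = (17, 1) + (10, 5) = (26, 0)

9P = (26, 0)


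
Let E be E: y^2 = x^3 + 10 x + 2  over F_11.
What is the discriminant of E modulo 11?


4 a^3 + 27 b^2 = 4*10^3 + 27*2^2 = 4000 + 108 = 4108
Delta = -16 * (4108) = -65728
Delta mod 11 = 8

Delta = 8 (mod 11)


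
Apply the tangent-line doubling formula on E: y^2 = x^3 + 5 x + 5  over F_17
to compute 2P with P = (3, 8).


Doubling: s = (3 x1^2 + a) / (2 y1)
s = (3*3^2 + 5) / (2*8) mod 17 = 2
x3 = s^2 - 2 x1 mod 17 = 2^2 - 2*3 = 15
y3 = s (x1 - x3) - y1 mod 17 = 2 * (3 - 15) - 8 = 2

2P = (15, 2)


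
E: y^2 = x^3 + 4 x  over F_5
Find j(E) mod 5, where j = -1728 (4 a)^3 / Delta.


Delta = -16(4 a^3 + 27 b^2) mod 5 = 4
-1728 * (4 a)^3 = -1728 * (4*4)^3 mod 5 = 2
j = 2 * 4^(-1) mod 5 = 3

j = 3 (mod 5)


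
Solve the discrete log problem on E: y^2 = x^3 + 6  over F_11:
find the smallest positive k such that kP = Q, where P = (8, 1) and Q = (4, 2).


Enumerate multiples of P until we hit Q = (4, 2):
  1P = (8, 1)
  2P = (4, 9)
  3P = (3, 0)
  4P = (4, 2)
Match found at i = 4.

k = 4


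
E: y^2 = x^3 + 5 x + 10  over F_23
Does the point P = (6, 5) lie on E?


Check whether y^2 = x^3 + 5 x + 10 (mod 23) for (x, y) = (6, 5).
LHS: y^2 = 5^2 mod 23 = 2
RHS: x^3 + 5 x + 10 = 6^3 + 5*6 + 10 mod 23 = 3
LHS != RHS

No, not on the curve


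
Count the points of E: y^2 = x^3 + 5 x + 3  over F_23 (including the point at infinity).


For each x in F_23, count y with y^2 = x^3 + 5 x + 3 mod 23:
  x = 0: RHS = 3, y in [7, 16]  -> 2 point(s)
  x = 1: RHS = 9, y in [3, 20]  -> 2 point(s)
  x = 4: RHS = 18, y in [8, 15]  -> 2 point(s)
  x = 7: RHS = 13, y in [6, 17]  -> 2 point(s)
  x = 8: RHS = 3, y in [7, 16]  -> 2 point(s)
  x = 9: RHS = 18, y in [8, 15]  -> 2 point(s)
  x = 10: RHS = 18, y in [8, 15]  -> 2 point(s)
  x = 11: RHS = 9, y in [3, 20]  -> 2 point(s)
  x = 15: RHS = 3, y in [7, 16]  -> 2 point(s)
  x = 16: RHS = 16, y in [4, 19]  -> 2 point(s)
  x = 21: RHS = 8, y in [10, 13]  -> 2 point(s)
Affine points: 22. Add the point at infinity: total = 23.

#E(F_23) = 23


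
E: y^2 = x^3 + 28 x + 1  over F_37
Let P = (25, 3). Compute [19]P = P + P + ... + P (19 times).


k = 19 = 10011_2 (binary, LSB first: 11001)
Double-and-add from P = (25, 3):
  bit 0 = 1: acc = O + (25, 3) = (25, 3)
  bit 1 = 1: acc = (25, 3) + (27, 4) = (13, 3)
  bit 2 = 0: acc unchanged = (13, 3)
  bit 3 = 0: acc unchanged = (13, 3)
  bit 4 = 1: acc = (13, 3) + (1, 20) = (34, 36)

19P = (34, 36)


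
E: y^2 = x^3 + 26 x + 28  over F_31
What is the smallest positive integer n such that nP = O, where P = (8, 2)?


Compute successive multiples of P until we hit O:
  1P = (8, 2)
  2P = (17, 19)
  3P = (0, 20)
  4P = (30, 1)
  5P = (11, 8)
  6P = (16, 13)
  7P = (21, 15)
  8P = (3, 3)
  ... (continuing to 31P)
  31P = O

ord(P) = 31


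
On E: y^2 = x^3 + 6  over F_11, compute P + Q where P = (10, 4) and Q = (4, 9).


P != Q, so use the chord formula.
s = (y2 - y1) / (x2 - x1) = (5) / (5) mod 11 = 1
x3 = s^2 - x1 - x2 mod 11 = 1^2 - 10 - 4 = 9
y3 = s (x1 - x3) - y1 mod 11 = 1 * (10 - 9) - 4 = 8

P + Q = (9, 8)


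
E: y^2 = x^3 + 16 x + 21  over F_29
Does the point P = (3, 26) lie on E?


Check whether y^2 = x^3 + 16 x + 21 (mod 29) for (x, y) = (3, 26).
LHS: y^2 = 26^2 mod 29 = 9
RHS: x^3 + 16 x + 21 = 3^3 + 16*3 + 21 mod 29 = 9
LHS = RHS

Yes, on the curve


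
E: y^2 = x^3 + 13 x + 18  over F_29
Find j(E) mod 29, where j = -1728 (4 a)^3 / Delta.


Delta = -16(4 a^3 + 27 b^2) mod 29 = 28
-1728 * (4 a)^3 = -1728 * (4*13)^3 mod 29 = 18
j = 18 * 28^(-1) mod 29 = 11

j = 11 (mod 29)


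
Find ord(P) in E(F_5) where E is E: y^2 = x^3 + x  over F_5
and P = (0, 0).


Compute successive multiples of P until we hit O:
  1P = (0, 0)
  2P = O

ord(P) = 2


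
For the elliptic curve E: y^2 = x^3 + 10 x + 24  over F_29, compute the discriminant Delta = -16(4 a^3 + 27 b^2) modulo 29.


4 a^3 + 27 b^2 = 4*10^3 + 27*24^2 = 4000 + 15552 = 19552
Delta = -16 * (19552) = -312832
Delta mod 29 = 20

Delta = 20 (mod 29)


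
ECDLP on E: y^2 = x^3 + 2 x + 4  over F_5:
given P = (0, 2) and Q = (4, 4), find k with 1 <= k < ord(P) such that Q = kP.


Enumerate multiples of P until we hit Q = (4, 4):
  1P = (0, 2)
  2P = (4, 1)
  3P = (2, 1)
  4P = (2, 4)
  5P = (4, 4)
Match found at i = 5.

k = 5


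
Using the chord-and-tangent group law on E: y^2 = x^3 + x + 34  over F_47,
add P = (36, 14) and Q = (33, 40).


P != Q, so use the chord formula.
s = (y2 - y1) / (x2 - x1) = (26) / (44) mod 47 = 7
x3 = s^2 - x1 - x2 mod 47 = 7^2 - 36 - 33 = 27
y3 = s (x1 - x3) - y1 mod 47 = 7 * (36 - 27) - 14 = 2

P + Q = (27, 2)


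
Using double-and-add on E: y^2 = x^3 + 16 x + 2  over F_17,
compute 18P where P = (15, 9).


k = 18 = 10010_2 (binary, LSB first: 01001)
Double-and-add from P = (15, 9):
  bit 0 = 0: acc unchanged = O
  bit 1 = 1: acc = O + (6, 5) = (6, 5)
  bit 2 = 0: acc unchanged = (6, 5)
  bit 3 = 0: acc unchanged = (6, 5)
  bit 4 = 1: acc = (6, 5) + (16, 11) = (11, 9)

18P = (11, 9)


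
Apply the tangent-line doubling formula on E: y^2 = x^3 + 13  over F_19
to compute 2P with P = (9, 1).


Doubling: s = (3 x1^2 + a) / (2 y1)
s = (3*9^2 + 0) / (2*1) mod 19 = 17
x3 = s^2 - 2 x1 mod 19 = 17^2 - 2*9 = 5
y3 = s (x1 - x3) - y1 mod 19 = 17 * (9 - 5) - 1 = 10

2P = (5, 10)


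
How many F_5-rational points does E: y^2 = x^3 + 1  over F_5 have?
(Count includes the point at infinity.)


For each x in F_5, count y with y^2 = x^3 + 0 x + 1 mod 5:
  x = 0: RHS = 1, y in [1, 4]  -> 2 point(s)
  x = 2: RHS = 4, y in [2, 3]  -> 2 point(s)
  x = 4: RHS = 0, y in [0]  -> 1 point(s)
Affine points: 5. Add the point at infinity: total = 6.

#E(F_5) = 6


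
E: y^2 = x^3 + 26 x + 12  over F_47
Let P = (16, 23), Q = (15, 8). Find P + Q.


P != Q, so use the chord formula.
s = (y2 - y1) / (x2 - x1) = (32) / (46) mod 47 = 15
x3 = s^2 - x1 - x2 mod 47 = 15^2 - 16 - 15 = 6
y3 = s (x1 - x3) - y1 mod 47 = 15 * (16 - 6) - 23 = 33

P + Q = (6, 33)


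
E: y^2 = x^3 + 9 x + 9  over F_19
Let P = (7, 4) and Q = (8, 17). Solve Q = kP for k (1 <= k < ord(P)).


Enumerate multiples of P until we hit Q = (8, 17):
  1P = (7, 4)
  2P = (10, 4)
  3P = (2, 15)
  4P = (8, 2)
  5P = (8, 17)
Match found at i = 5.

k = 5


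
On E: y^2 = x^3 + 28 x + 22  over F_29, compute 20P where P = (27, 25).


k = 20 = 10100_2 (binary, LSB first: 00101)
Double-and-add from P = (27, 25):
  bit 0 = 0: acc unchanged = O
  bit 1 = 0: acc unchanged = O
  bit 2 = 1: acc = O + (1, 14) = (1, 14)
  bit 3 = 0: acc unchanged = (1, 14)
  bit 4 = 1: acc = (1, 14) + (2, 12) = (1, 15)

20P = (1, 15)


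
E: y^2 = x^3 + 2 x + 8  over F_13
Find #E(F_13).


For each x in F_13, count y with y^2 = x^3 + 2 x + 8 mod 13:
  x = 5: RHS = 0, y in [0]  -> 1 point(s)
  x = 7: RHS = 1, y in [1, 12]  -> 2 point(s)
  x = 8: RHS = 3, y in [4, 9]  -> 2 point(s)
  x = 9: RHS = 1, y in [1, 12]  -> 2 point(s)
  x = 10: RHS = 1, y in [1, 12]  -> 2 point(s)
  x = 11: RHS = 9, y in [3, 10]  -> 2 point(s)
Affine points: 11. Add the point at infinity: total = 12.

#E(F_13) = 12


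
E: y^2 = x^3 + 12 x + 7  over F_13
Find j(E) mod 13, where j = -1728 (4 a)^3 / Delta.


Delta = -16(4 a^3 + 27 b^2) mod 13 = 8
-1728 * (4 a)^3 = -1728 * (4*12)^3 mod 13 = 1
j = 1 * 8^(-1) mod 13 = 5

j = 5 (mod 13)


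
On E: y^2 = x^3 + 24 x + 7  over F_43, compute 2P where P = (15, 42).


Doubling: s = (3 x1^2 + a) / (2 y1)
s = (3*15^2 + 24) / (2*42) mod 43 = 16
x3 = s^2 - 2 x1 mod 43 = 16^2 - 2*15 = 11
y3 = s (x1 - x3) - y1 mod 43 = 16 * (15 - 11) - 42 = 22

2P = (11, 22)


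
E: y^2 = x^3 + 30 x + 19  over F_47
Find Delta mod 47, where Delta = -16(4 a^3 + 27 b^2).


4 a^3 + 27 b^2 = 4*30^3 + 27*19^2 = 108000 + 9747 = 117747
Delta = -16 * (117747) = -1883952
Delta mod 47 = 43

Delta = 43 (mod 47)


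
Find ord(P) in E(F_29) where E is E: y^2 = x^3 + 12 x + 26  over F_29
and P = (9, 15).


Compute successive multiples of P until we hit O:
  1P = (9, 15)
  2P = (18, 10)
  3P = (22, 18)
  4P = (2, 0)
  5P = (22, 11)
  6P = (18, 19)
  7P = (9, 14)
  8P = O

ord(P) = 8


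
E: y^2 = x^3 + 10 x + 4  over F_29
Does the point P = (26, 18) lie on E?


Check whether y^2 = x^3 + 10 x + 4 (mod 29) for (x, y) = (26, 18).
LHS: y^2 = 18^2 mod 29 = 5
RHS: x^3 + 10 x + 4 = 26^3 + 10*26 + 4 mod 29 = 5
LHS = RHS

Yes, on the curve


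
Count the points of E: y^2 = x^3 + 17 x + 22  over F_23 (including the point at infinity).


For each x in F_23, count y with y^2 = x^3 + 17 x + 22 mod 23:
  x = 2: RHS = 18, y in [8, 15]  -> 2 point(s)
  x = 3: RHS = 8, y in [10, 13]  -> 2 point(s)
  x = 4: RHS = 16, y in [4, 19]  -> 2 point(s)
  x = 5: RHS = 2, y in [5, 18]  -> 2 point(s)
  x = 6: RHS = 18, y in [8, 15]  -> 2 point(s)
  x = 7: RHS = 1, y in [1, 22]  -> 2 point(s)
  x = 8: RHS = 3, y in [7, 16]  -> 2 point(s)
  x = 13: RHS = 2, y in [5, 18]  -> 2 point(s)
  x = 15: RHS = 18, y in [8, 15]  -> 2 point(s)
  x = 17: RHS = 3, y in [7, 16]  -> 2 point(s)
  x = 20: RHS = 13, y in [6, 17]  -> 2 point(s)
  x = 21: RHS = 3, y in [7, 16]  -> 2 point(s)
  x = 22: RHS = 4, y in [2, 21]  -> 2 point(s)
Affine points: 26. Add the point at infinity: total = 27.

#E(F_23) = 27
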